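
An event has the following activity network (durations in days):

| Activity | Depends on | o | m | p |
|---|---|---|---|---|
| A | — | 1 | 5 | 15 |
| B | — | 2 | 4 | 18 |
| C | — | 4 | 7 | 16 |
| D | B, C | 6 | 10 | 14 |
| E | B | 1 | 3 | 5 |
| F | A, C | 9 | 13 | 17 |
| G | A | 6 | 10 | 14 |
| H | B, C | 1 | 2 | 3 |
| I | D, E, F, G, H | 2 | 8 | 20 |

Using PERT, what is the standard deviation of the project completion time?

te_A = (1 + 4·5 + 15)/6 = 36/6 = 6; σ²_A = ((15−1)/6)² = 5.444
te_B = (2 + 4·4 + 18)/6 = 36/6 = 6; σ²_B = ((18−2)/6)² = 7.111
te_C = (4 + 4·7 + 16)/6 = 48/6 = 8; σ²_C = ((16−4)/6)² = 4.000
te_D = (6 + 4·10 + 14)/6 = 60/6 = 10; σ²_D = ((14−6)/6)² = 1.778
te_E = (1 + 4·3 + 5)/6 = 18/6 = 3; σ²_E = ((5−1)/6)² = 0.444
te_F = (9 + 4·13 + 17)/6 = 78/6 = 13; σ²_F = ((17−9)/6)² = 1.778
te_G = (6 + 4·10 + 14)/6 = 60/6 = 10; σ²_G = ((14−6)/6)² = 1.778
te_H = (1 + 4·2 + 3)/6 = 12/6 = 2; σ²_H = ((3−1)/6)² = 0.111
te_I = (2 + 4·8 + 20)/6 = 54/6 = 9; σ²_I = ((20−2)/6)² = 9.000

Forward pass:
ES_A = 0; EF_A = 6
ES_B = 0; EF_B = 6
ES_C = 0; EF_C = 8
ES_D = max(EF_B=6, EF_C=8) = 8; EF_D = 8+10 = 18
ES_E = 6; EF_E = 6+3 = 9
ES_F = max(EF_A=6, EF_C=8) = 8; EF_F = 8+13 = 21
ES_G = 6; EF_G = 6+10 = 16
ES_H = max(EF_B=6, EF_C=8) = 8; EF_H = 8+2 = 10
ES_I = max(EF_D=18, EF_E=9, EF_F=21, EF_G=16, EF_H=10) = 21; EF_I = 21+9 = 30
Expected project duration μ = 30 days. Critical path: C → F → I.

Variance along critical path = 4.000 + 1.778 + 9.000 = 14.778
σ = √14.778 = 3.844 days

3.84 days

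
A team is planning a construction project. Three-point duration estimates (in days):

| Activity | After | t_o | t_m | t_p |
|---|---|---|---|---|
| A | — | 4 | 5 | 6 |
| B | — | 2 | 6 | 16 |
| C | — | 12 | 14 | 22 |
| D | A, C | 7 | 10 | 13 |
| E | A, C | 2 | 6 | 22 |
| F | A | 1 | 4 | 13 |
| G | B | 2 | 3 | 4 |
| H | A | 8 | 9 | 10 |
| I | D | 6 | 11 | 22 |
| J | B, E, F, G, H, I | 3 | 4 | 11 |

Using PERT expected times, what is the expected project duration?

42 days

te_A = (4 + 4·5 + 6)/6 = 30/6 = 5
te_B = (2 + 4·6 + 16)/6 = 42/6 = 7
te_C = (12 + 4·14 + 22)/6 = 90/6 = 15
te_D = (7 + 4·10 + 13)/6 = 60/6 = 10
te_E = (2 + 4·6 + 22)/6 = 48/6 = 8
te_F = (1 + 4·4 + 13)/6 = 30/6 = 5
te_G = (2 + 4·3 + 4)/6 = 18/6 = 3
te_H = (8 + 4·9 + 10)/6 = 54/6 = 9
te_I = (6 + 4·11 + 22)/6 = 72/6 = 12
te_J = (3 + 4·4 + 11)/6 = 30/6 = 5

Forward pass:
ES_A = 0; EF_A = 5
ES_B = 0; EF_B = 7
ES_C = 0; EF_C = 15
ES_D = max(EF_A=5, EF_C=15) = 15; EF_D = 15+10 = 25
ES_E = max(EF_A=5, EF_C=15) = 15; EF_E = 15+8 = 23
ES_F = 5; EF_F = 5+5 = 10
ES_G = 7; EF_G = 7+3 = 10
ES_H = 5; EF_H = 5+9 = 14
ES_I = 25; EF_I = 25+12 = 37
ES_J = max(EF_B=7, EF_E=23, EF_F=10, EF_G=10, EF_H=14, EF_I=37) = 37; EF_J = 37+5 = 42
Expected project duration μ = 42 days. Critical path: C → D → I → J.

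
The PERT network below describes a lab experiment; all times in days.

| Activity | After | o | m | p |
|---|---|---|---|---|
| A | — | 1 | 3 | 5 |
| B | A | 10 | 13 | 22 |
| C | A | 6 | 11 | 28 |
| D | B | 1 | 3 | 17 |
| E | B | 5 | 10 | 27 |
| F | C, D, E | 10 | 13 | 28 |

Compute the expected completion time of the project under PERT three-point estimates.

te_A = (1 + 4·3 + 5)/6 = 18/6 = 3
te_B = (10 + 4·13 + 22)/6 = 84/6 = 14
te_C = (6 + 4·11 + 28)/6 = 78/6 = 13
te_D = (1 + 4·3 + 17)/6 = 30/6 = 5
te_E = (5 + 4·10 + 27)/6 = 72/6 = 12
te_F = (10 + 4·13 + 28)/6 = 90/6 = 15

Forward pass:
ES_A = 0; EF_A = 3
ES_B = 3; EF_B = 3+14 = 17
ES_C = 3; EF_C = 3+13 = 16
ES_D = 17; EF_D = 17+5 = 22
ES_E = 17; EF_E = 17+12 = 29
ES_F = max(EF_C=16, EF_D=22, EF_E=29) = 29; EF_F = 29+15 = 44
Expected project duration μ = 44 days. Critical path: A → B → E → F.

44 days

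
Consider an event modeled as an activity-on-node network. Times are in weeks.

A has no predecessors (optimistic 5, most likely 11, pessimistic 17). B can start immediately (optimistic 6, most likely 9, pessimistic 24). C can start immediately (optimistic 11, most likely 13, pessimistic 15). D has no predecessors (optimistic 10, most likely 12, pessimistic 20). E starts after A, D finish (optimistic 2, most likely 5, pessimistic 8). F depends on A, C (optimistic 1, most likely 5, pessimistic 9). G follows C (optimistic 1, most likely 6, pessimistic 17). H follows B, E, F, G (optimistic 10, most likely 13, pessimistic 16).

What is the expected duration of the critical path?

33 weeks

te_A = (5 + 4·11 + 17)/6 = 66/6 = 11
te_B = (6 + 4·9 + 24)/6 = 66/6 = 11
te_C = (11 + 4·13 + 15)/6 = 78/6 = 13
te_D = (10 + 4·12 + 20)/6 = 78/6 = 13
te_E = (2 + 4·5 + 8)/6 = 30/6 = 5
te_F = (1 + 4·5 + 9)/6 = 30/6 = 5
te_G = (1 + 4·6 + 17)/6 = 42/6 = 7
te_H = (10 + 4·13 + 16)/6 = 78/6 = 13

Forward pass:
ES_A = 0; EF_A = 11
ES_B = 0; EF_B = 11
ES_C = 0; EF_C = 13
ES_D = 0; EF_D = 13
ES_E = max(EF_A=11, EF_D=13) = 13; EF_E = 13+5 = 18
ES_F = max(EF_A=11, EF_C=13) = 13; EF_F = 13+5 = 18
ES_G = 13; EF_G = 13+7 = 20
ES_H = max(EF_B=11, EF_E=18, EF_F=18, EF_G=20) = 20; EF_H = 20+13 = 33
Expected project duration μ = 33 weeks. Critical path: C → G → H.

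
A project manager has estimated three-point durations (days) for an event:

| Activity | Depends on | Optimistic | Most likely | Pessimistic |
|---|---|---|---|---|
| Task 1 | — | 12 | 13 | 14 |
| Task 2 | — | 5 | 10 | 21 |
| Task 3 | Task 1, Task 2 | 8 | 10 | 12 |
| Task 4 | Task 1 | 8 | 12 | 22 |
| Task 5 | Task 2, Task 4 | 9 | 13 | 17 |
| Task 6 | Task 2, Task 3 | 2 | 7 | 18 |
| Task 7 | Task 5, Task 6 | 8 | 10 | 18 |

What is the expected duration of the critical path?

50 days

te_Task 1 = (12 + 4·13 + 14)/6 = 78/6 = 13
te_Task 2 = (5 + 4·10 + 21)/6 = 66/6 = 11
te_Task 3 = (8 + 4·10 + 12)/6 = 60/6 = 10
te_Task 4 = (8 + 4·12 + 22)/6 = 78/6 = 13
te_Task 5 = (9 + 4·13 + 17)/6 = 78/6 = 13
te_Task 6 = (2 + 4·7 + 18)/6 = 48/6 = 8
te_Task 7 = (8 + 4·10 + 18)/6 = 66/6 = 11

Forward pass:
ES_Task 1 = 0; EF_Task 1 = 13
ES_Task 2 = 0; EF_Task 2 = 11
ES_Task 3 = max(EF_Task 1=13, EF_Task 2=11) = 13; EF_Task 3 = 13+10 = 23
ES_Task 4 = 13; EF_Task 4 = 13+13 = 26
ES_Task 5 = max(EF_Task 2=11, EF_Task 4=26) = 26; EF_Task 5 = 26+13 = 39
ES_Task 6 = max(EF_Task 2=11, EF_Task 3=23) = 23; EF_Task 6 = 23+8 = 31
ES_Task 7 = max(EF_Task 5=39, EF_Task 6=31) = 39; EF_Task 7 = 39+11 = 50
Expected project duration μ = 50 days. Critical path: Task 1 → Task 4 → Task 5 → Task 7.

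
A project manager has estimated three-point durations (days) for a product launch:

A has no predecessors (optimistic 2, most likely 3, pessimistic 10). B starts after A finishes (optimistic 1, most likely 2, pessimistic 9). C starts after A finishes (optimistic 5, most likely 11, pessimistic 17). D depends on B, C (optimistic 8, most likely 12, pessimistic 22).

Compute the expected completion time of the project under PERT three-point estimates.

28 days

te_A = (2 + 4·3 + 10)/6 = 24/6 = 4
te_B = (1 + 4·2 + 9)/6 = 18/6 = 3
te_C = (5 + 4·11 + 17)/6 = 66/6 = 11
te_D = (8 + 4·12 + 22)/6 = 78/6 = 13

Forward pass:
ES_A = 0; EF_A = 4
ES_B = 4; EF_B = 4+3 = 7
ES_C = 4; EF_C = 4+11 = 15
ES_D = max(EF_B=7, EF_C=15) = 15; EF_D = 15+13 = 28
Expected project duration μ = 28 days. Critical path: A → C → D.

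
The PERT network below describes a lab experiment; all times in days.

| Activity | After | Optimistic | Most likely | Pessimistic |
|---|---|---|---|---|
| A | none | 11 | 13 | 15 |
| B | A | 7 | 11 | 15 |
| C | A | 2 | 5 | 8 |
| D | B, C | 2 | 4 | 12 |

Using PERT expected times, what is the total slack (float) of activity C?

te_A = (11 + 4·13 + 15)/6 = 78/6 = 13
te_B = (7 + 4·11 + 15)/6 = 66/6 = 11
te_C = (2 + 4·5 + 8)/6 = 30/6 = 5
te_D = (2 + 4·4 + 12)/6 = 30/6 = 5

Forward pass:
ES_A = 0; EF_A = 13
ES_B = 13; EF_B = 13+11 = 24
ES_C = 13; EF_C = 13+5 = 18
ES_D = max(EF_B=24, EF_C=18) = 24; EF_D = 24+5 = 29
Expected project duration μ = 29 days. Critical path: A → B → D.

Backward pass:
LF_D = 29; LS_D = 29−5 = 24
LF_C = LS_D = 24; LS_C = 24−5 = 19
LF_B = LS_D = 24; LS_B = 24−11 = 13
LF_A = min(LS_B=13, LS_C=19) = 13; LS_A = 13−13 = 0
Slack_C = LS_C − ES_C = 19 − 13 = 6

6 days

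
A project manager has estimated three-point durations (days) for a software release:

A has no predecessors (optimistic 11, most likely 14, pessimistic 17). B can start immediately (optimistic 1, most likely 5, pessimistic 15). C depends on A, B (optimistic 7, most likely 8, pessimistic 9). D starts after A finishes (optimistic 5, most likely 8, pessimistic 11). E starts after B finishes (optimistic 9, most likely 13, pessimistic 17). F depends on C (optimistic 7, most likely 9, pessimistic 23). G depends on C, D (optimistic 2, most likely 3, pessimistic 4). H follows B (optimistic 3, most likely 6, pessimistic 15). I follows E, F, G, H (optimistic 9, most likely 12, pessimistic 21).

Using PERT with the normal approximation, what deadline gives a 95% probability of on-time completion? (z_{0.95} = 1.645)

te_A = (11 + 4·14 + 17)/6 = 84/6 = 14; σ²_A = ((17−11)/6)² = 1.000
te_B = (1 + 4·5 + 15)/6 = 36/6 = 6; σ²_B = ((15−1)/6)² = 5.444
te_C = (7 + 4·8 + 9)/6 = 48/6 = 8; σ²_C = ((9−7)/6)² = 0.111
te_D = (5 + 4·8 + 11)/6 = 48/6 = 8; σ²_D = ((11−5)/6)² = 1.000
te_E = (9 + 4·13 + 17)/6 = 78/6 = 13; σ²_E = ((17−9)/6)² = 1.778
te_F = (7 + 4·9 + 23)/6 = 66/6 = 11; σ²_F = ((23−7)/6)² = 7.111
te_G = (2 + 4·3 + 4)/6 = 18/6 = 3; σ²_G = ((4−2)/6)² = 0.111
te_H = (3 + 4·6 + 15)/6 = 42/6 = 7; σ²_H = ((15−3)/6)² = 4.000
te_I = (9 + 4·12 + 21)/6 = 78/6 = 13; σ²_I = ((21−9)/6)² = 4.000

Forward pass:
ES_A = 0; EF_A = 14
ES_B = 0; EF_B = 6
ES_C = max(EF_A=14, EF_B=6) = 14; EF_C = 14+8 = 22
ES_D = 14; EF_D = 14+8 = 22
ES_E = 6; EF_E = 6+13 = 19
ES_F = 22; EF_F = 22+11 = 33
ES_G = max(EF_C=22, EF_D=22) = 22; EF_G = 22+3 = 25
ES_H = 6; EF_H = 6+7 = 13
ES_I = max(EF_E=19, EF_F=33, EF_G=25, EF_H=13) = 33; EF_I = 33+13 = 46
Expected project duration μ = 46 days. Critical path: A → C → F → I.

Variance along critical path = 1.000 + 0.111 + 7.111 + 4.000 = 12.222; σ = 3.496 days.
D = μ + z·σ = 46 + 1.645·3.496 = 51.8 days

51.8 days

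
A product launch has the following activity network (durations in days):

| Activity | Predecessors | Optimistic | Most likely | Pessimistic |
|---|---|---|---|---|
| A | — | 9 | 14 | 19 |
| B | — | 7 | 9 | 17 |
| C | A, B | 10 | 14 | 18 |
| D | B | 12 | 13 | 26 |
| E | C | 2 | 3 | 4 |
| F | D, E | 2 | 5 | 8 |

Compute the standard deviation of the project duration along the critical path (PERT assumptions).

2.38 days

te_A = (9 + 4·14 + 19)/6 = 84/6 = 14; σ²_A = ((19−9)/6)² = 2.778
te_B = (7 + 4·9 + 17)/6 = 60/6 = 10; σ²_B = ((17−7)/6)² = 2.778
te_C = (10 + 4·14 + 18)/6 = 84/6 = 14; σ²_C = ((18−10)/6)² = 1.778
te_D = (12 + 4·13 + 26)/6 = 90/6 = 15; σ²_D = ((26−12)/6)² = 5.444
te_E = (2 + 4·3 + 4)/6 = 18/6 = 3; σ²_E = ((4−2)/6)² = 0.111
te_F = (2 + 4·5 + 8)/6 = 30/6 = 5; σ²_F = ((8−2)/6)² = 1.000

Forward pass:
ES_A = 0; EF_A = 14
ES_B = 0; EF_B = 10
ES_C = max(EF_A=14, EF_B=10) = 14; EF_C = 14+14 = 28
ES_D = 10; EF_D = 10+15 = 25
ES_E = 28; EF_E = 28+3 = 31
ES_F = max(EF_D=25, EF_E=31) = 31; EF_F = 31+5 = 36
Expected project duration μ = 36 days. Critical path: A → C → E → F.

Variance along critical path = 2.778 + 1.778 + 0.111 + 1.000 = 5.667
σ = √5.667 = 2.380 days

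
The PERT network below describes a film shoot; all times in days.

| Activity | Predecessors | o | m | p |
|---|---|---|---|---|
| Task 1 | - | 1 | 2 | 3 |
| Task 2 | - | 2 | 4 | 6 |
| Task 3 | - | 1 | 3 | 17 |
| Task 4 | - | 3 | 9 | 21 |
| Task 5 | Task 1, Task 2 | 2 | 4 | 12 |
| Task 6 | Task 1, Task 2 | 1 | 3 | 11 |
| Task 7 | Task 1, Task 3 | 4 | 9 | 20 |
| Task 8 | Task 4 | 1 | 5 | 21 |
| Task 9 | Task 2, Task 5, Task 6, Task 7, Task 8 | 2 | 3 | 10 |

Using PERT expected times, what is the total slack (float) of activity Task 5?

te_Task 1 = (1 + 4·2 + 3)/6 = 12/6 = 2
te_Task 2 = (2 + 4·4 + 6)/6 = 24/6 = 4
te_Task 3 = (1 + 4·3 + 17)/6 = 30/6 = 5
te_Task 4 = (3 + 4·9 + 21)/6 = 60/6 = 10
te_Task 5 = (2 + 4·4 + 12)/6 = 30/6 = 5
te_Task 6 = (1 + 4·3 + 11)/6 = 24/6 = 4
te_Task 7 = (4 + 4·9 + 20)/6 = 60/6 = 10
te_Task 8 = (1 + 4·5 + 21)/6 = 42/6 = 7
te_Task 9 = (2 + 4·3 + 10)/6 = 24/6 = 4

Forward pass:
ES_Task 1 = 0; EF_Task 1 = 2
ES_Task 2 = 0; EF_Task 2 = 4
ES_Task 3 = 0; EF_Task 3 = 5
ES_Task 4 = 0; EF_Task 4 = 10
ES_Task 5 = max(EF_Task 1=2, EF_Task 2=4) = 4; EF_Task 5 = 4+5 = 9
ES_Task 6 = max(EF_Task 1=2, EF_Task 2=4) = 4; EF_Task 6 = 4+4 = 8
ES_Task 7 = max(EF_Task 1=2, EF_Task 3=5) = 5; EF_Task 7 = 5+10 = 15
ES_Task 8 = 10; EF_Task 8 = 10+7 = 17
ES_Task 9 = max(EF_Task 2=4, EF_Task 5=9, EF_Task 6=8, EF_Task 7=15, EF_Task 8=17) = 17; EF_Task 9 = 17+4 = 21
Expected project duration μ = 21 days. Critical path: Task 4 → Task 8 → Task 9.

Backward pass:
LF_Task 9 = 21; LS_Task 9 = 21−4 = 17
LF_Task 8 = LS_Task 9 = 17; LS_Task 8 = 17−7 = 10
LF_Task 7 = LS_Task 9 = 17; LS_Task 7 = 17−10 = 7
LF_Task 6 = LS_Task 9 = 17; LS_Task 6 = 17−4 = 13
LF_Task 5 = LS_Task 9 = 17; LS_Task 5 = 17−5 = 12
LF_Task 4 = LS_Task 8 = 10; LS_Task 4 = 10−10 = 0
LF_Task 3 = LS_Task 7 = 7; LS_Task 3 = 7−5 = 2
LF_Task 2 = min(LS_Task 5=12, LS_Task 6=13, LS_Task 9=17) = 12; LS_Task 2 = 12−4 = 8
LF_Task 1 = min(LS_Task 5=12, LS_Task 6=13, LS_Task 7=7) = 7; LS_Task 1 = 7−2 = 5
Slack_Task 5 = LS_Task 5 − ES_Task 5 = 12 − 4 = 8

8 days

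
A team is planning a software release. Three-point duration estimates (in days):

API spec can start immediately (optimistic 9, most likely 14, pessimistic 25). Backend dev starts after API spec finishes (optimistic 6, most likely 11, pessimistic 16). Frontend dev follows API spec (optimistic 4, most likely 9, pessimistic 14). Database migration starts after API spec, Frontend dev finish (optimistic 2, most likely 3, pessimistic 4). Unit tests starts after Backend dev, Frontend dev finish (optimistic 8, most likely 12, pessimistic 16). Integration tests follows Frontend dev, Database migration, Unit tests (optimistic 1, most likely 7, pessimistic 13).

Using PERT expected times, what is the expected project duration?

45 days

te_API spec = (9 + 4·14 + 25)/6 = 90/6 = 15
te_Backend dev = (6 + 4·11 + 16)/6 = 66/6 = 11
te_Frontend dev = (4 + 4·9 + 14)/6 = 54/6 = 9
te_Database migration = (2 + 4·3 + 4)/6 = 18/6 = 3
te_Unit tests = (8 + 4·12 + 16)/6 = 72/6 = 12
te_Integration tests = (1 + 4·7 + 13)/6 = 42/6 = 7

Forward pass:
ES_API spec = 0; EF_API spec = 15
ES_Backend dev = 15; EF_Backend dev = 15+11 = 26
ES_Frontend dev = 15; EF_Frontend dev = 15+9 = 24
ES_Database migration = max(EF_API spec=15, EF_Frontend dev=24) = 24; EF_Database migration = 24+3 = 27
ES_Unit tests = max(EF_Backend dev=26, EF_Frontend dev=24) = 26; EF_Unit tests = 26+12 = 38
ES_Integration tests = max(EF_Frontend dev=24, EF_Database migration=27, EF_Unit tests=38) = 38; EF_Integration tests = 38+7 = 45
Expected project duration μ = 45 days. Critical path: API spec → Backend dev → Unit tests → Integration tests.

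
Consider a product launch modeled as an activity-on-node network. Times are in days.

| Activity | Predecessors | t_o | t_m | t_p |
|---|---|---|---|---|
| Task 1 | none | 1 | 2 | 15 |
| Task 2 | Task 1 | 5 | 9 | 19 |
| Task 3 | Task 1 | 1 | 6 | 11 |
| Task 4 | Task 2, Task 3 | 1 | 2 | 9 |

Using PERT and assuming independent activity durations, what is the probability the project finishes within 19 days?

0.713

te_Task 1 = (1 + 4·2 + 15)/6 = 24/6 = 4; σ²_Task 1 = ((15−1)/6)² = 5.444
te_Task 2 = (5 + 4·9 + 19)/6 = 60/6 = 10; σ²_Task 2 = ((19−5)/6)² = 5.444
te_Task 3 = (1 + 4·6 + 11)/6 = 36/6 = 6; σ²_Task 3 = ((11−1)/6)² = 2.778
te_Task 4 = (1 + 4·2 + 9)/6 = 18/6 = 3; σ²_Task 4 = ((9−1)/6)² = 1.778

Forward pass:
ES_Task 1 = 0; EF_Task 1 = 4
ES_Task 2 = 4; EF_Task 2 = 4+10 = 14
ES_Task 3 = 4; EF_Task 3 = 4+6 = 10
ES_Task 4 = max(EF_Task 2=14, EF_Task 3=10) = 14; EF_Task 4 = 14+3 = 17
Expected project duration μ = 17 days. Critical path: Task 1 → Task 2 → Task 4.

Variance along critical path = 5.444 + 5.444 + 1.778 = 12.667; σ = √12.667 = 3.559 days.
Z = (19 − 17) / 3.559 = 0.562
P(T ≤ 19) = Φ(0.562) ≈ 0.713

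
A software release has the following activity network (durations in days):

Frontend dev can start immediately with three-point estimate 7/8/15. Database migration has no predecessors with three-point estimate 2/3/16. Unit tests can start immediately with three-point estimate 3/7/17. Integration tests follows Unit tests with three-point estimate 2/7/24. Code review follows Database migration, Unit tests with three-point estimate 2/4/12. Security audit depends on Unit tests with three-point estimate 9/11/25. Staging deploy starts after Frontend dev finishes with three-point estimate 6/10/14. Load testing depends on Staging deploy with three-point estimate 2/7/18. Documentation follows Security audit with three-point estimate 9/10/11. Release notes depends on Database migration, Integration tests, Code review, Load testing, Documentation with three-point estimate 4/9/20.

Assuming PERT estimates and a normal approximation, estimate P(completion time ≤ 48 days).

te_Frontend dev = (7 + 4·8 + 15)/6 = 54/6 = 9; σ²_Frontend dev = ((15−7)/6)² = 1.778
te_Database migration = (2 + 4·3 + 16)/6 = 30/6 = 5; σ²_Database migration = ((16−2)/6)² = 5.444
te_Unit tests = (3 + 4·7 + 17)/6 = 48/6 = 8; σ²_Unit tests = ((17−3)/6)² = 5.444
te_Integration tests = (2 + 4·7 + 24)/6 = 54/6 = 9; σ²_Integration tests = ((24−2)/6)² = 13.444
te_Code review = (2 + 4·4 + 12)/6 = 30/6 = 5; σ²_Code review = ((12−2)/6)² = 2.778
te_Security audit = (9 + 4·11 + 25)/6 = 78/6 = 13; σ²_Security audit = ((25−9)/6)² = 7.111
te_Staging deploy = (6 + 4·10 + 14)/6 = 60/6 = 10; σ²_Staging deploy = ((14−6)/6)² = 1.778
te_Load testing = (2 + 4·7 + 18)/6 = 48/6 = 8; σ²_Load testing = ((18−2)/6)² = 7.111
te_Documentation = (9 + 4·10 + 11)/6 = 60/6 = 10; σ²_Documentation = ((11−9)/6)² = 0.111
te_Release notes = (4 + 4·9 + 20)/6 = 60/6 = 10; σ²_Release notes = ((20−4)/6)² = 7.111

Forward pass:
ES_Frontend dev = 0; EF_Frontend dev = 9
ES_Database migration = 0; EF_Database migration = 5
ES_Unit tests = 0; EF_Unit tests = 8
ES_Integration tests = 8; EF_Integration tests = 8+9 = 17
ES_Code review = max(EF_Database migration=5, EF_Unit tests=8) = 8; EF_Code review = 8+5 = 13
ES_Security audit = 8; EF_Security audit = 8+13 = 21
ES_Staging deploy = 9; EF_Staging deploy = 9+10 = 19
ES_Load testing = 19; EF_Load testing = 19+8 = 27
ES_Documentation = 21; EF_Documentation = 21+10 = 31
ES_Release notes = max(EF_Database migration=5, EF_Integration tests=17, EF_Code review=13, EF_Load testing=27, EF_Documentation=31) = 31; EF_Release notes = 31+10 = 41
Expected project duration μ = 41 days. Critical path: Unit tests → Security audit → Documentation → Release notes.

Variance along critical path = 5.444 + 7.111 + 0.111 + 7.111 = 19.778; σ = √19.778 = 4.447 days.
Z = (48 − 41) / 4.447 = 1.574
P(T ≤ 48) = Φ(1.574) ≈ 0.942

0.942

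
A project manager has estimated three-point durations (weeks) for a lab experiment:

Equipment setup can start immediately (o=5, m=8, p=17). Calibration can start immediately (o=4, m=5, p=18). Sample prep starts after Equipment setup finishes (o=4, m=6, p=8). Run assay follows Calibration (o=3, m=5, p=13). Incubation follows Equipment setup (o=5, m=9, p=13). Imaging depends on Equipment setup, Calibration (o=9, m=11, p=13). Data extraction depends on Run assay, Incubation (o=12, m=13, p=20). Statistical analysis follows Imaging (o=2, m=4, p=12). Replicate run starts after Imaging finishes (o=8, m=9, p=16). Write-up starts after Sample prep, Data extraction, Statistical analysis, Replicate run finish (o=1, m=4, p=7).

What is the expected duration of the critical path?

36 weeks

te_Equipment setup = (5 + 4·8 + 17)/6 = 54/6 = 9
te_Calibration = (4 + 4·5 + 18)/6 = 42/6 = 7
te_Sample prep = (4 + 4·6 + 8)/6 = 36/6 = 6
te_Run assay = (3 + 4·5 + 13)/6 = 36/6 = 6
te_Incubation = (5 + 4·9 + 13)/6 = 54/6 = 9
te_Imaging = (9 + 4·11 + 13)/6 = 66/6 = 11
te_Data extraction = (12 + 4·13 + 20)/6 = 84/6 = 14
te_Statistical analysis = (2 + 4·4 + 12)/6 = 30/6 = 5
te_Replicate run = (8 + 4·9 + 16)/6 = 60/6 = 10
te_Write-up = (1 + 4·4 + 7)/6 = 24/6 = 4

Forward pass:
ES_Equipment setup = 0; EF_Equipment setup = 9
ES_Calibration = 0; EF_Calibration = 7
ES_Sample prep = 9; EF_Sample prep = 9+6 = 15
ES_Run assay = 7; EF_Run assay = 7+6 = 13
ES_Incubation = 9; EF_Incubation = 9+9 = 18
ES_Imaging = max(EF_Equipment setup=9, EF_Calibration=7) = 9; EF_Imaging = 9+11 = 20
ES_Data extraction = max(EF_Run assay=13, EF_Incubation=18) = 18; EF_Data extraction = 18+14 = 32
ES_Statistical analysis = 20; EF_Statistical analysis = 20+5 = 25
ES_Replicate run = 20; EF_Replicate run = 20+10 = 30
ES_Write-up = max(EF_Sample prep=15, EF_Data extraction=32, EF_Statistical analysis=25, EF_Replicate run=30) = 32; EF_Write-up = 32+4 = 36
Expected project duration μ = 36 weeks. Critical path: Equipment setup → Incubation → Data extraction → Write-up.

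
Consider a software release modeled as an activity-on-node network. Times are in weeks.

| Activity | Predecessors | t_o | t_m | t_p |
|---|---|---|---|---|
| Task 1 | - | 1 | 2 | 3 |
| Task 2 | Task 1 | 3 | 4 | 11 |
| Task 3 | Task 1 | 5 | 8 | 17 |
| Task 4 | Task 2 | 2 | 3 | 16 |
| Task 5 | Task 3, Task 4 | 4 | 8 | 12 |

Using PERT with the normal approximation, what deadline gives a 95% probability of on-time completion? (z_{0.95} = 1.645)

25.0 weeks

te_Task 1 = (1 + 4·2 + 3)/6 = 12/6 = 2; σ²_Task 1 = ((3−1)/6)² = 0.111
te_Task 2 = (3 + 4·4 + 11)/6 = 30/6 = 5; σ²_Task 2 = ((11−3)/6)² = 1.778
te_Task 3 = (5 + 4·8 + 17)/6 = 54/6 = 9; σ²_Task 3 = ((17−5)/6)² = 4.000
te_Task 4 = (2 + 4·3 + 16)/6 = 30/6 = 5; σ²_Task 4 = ((16−2)/6)² = 5.444
te_Task 5 = (4 + 4·8 + 12)/6 = 48/6 = 8; σ²_Task 5 = ((12−4)/6)² = 1.778

Forward pass:
ES_Task 1 = 0; EF_Task 1 = 2
ES_Task 2 = 2; EF_Task 2 = 2+5 = 7
ES_Task 3 = 2; EF_Task 3 = 2+9 = 11
ES_Task 4 = 7; EF_Task 4 = 7+5 = 12
ES_Task 5 = max(EF_Task 3=11, EF_Task 4=12) = 12; EF_Task 5 = 12+8 = 20
Expected project duration μ = 20 weeks. Critical path: Task 1 → Task 2 → Task 4 → Task 5.

Variance along critical path = 0.111 + 1.778 + 5.444 + 1.778 = 9.111; σ = 3.018 weeks.
D = μ + z·σ = 20 + 1.645·3.018 = 25.0 weeks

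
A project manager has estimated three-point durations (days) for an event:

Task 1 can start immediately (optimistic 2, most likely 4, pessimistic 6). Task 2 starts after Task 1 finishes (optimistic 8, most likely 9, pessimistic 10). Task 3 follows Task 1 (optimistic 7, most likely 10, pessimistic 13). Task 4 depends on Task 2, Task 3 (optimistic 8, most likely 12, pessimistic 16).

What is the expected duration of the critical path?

te_Task 1 = (2 + 4·4 + 6)/6 = 24/6 = 4
te_Task 2 = (8 + 4·9 + 10)/6 = 54/6 = 9
te_Task 3 = (7 + 4·10 + 13)/6 = 60/6 = 10
te_Task 4 = (8 + 4·12 + 16)/6 = 72/6 = 12

Forward pass:
ES_Task 1 = 0; EF_Task 1 = 4
ES_Task 2 = 4; EF_Task 2 = 4+9 = 13
ES_Task 3 = 4; EF_Task 3 = 4+10 = 14
ES_Task 4 = max(EF_Task 2=13, EF_Task 3=14) = 14; EF_Task 4 = 14+12 = 26
Expected project duration μ = 26 days. Critical path: Task 1 → Task 3 → Task 4.

26 days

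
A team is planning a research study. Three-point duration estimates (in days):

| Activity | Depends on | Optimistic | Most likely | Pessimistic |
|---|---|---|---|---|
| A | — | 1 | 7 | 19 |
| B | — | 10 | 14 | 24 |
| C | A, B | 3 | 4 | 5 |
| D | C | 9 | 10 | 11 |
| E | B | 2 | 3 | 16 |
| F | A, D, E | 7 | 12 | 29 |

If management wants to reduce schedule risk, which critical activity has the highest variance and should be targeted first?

F

te_A = (1 + 4·7 + 19)/6 = 48/6 = 8; σ²_A = ((19−1)/6)² = 9.000
te_B = (10 + 4·14 + 24)/6 = 90/6 = 15; σ²_B = ((24−10)/6)² = 5.444
te_C = (3 + 4·4 + 5)/6 = 24/6 = 4; σ²_C = ((5−3)/6)² = 0.111
te_D = (9 + 4·10 + 11)/6 = 60/6 = 10; σ²_D = ((11−9)/6)² = 0.111
te_E = (2 + 4·3 + 16)/6 = 30/6 = 5; σ²_E = ((16−2)/6)² = 5.444
te_F = (7 + 4·12 + 29)/6 = 84/6 = 14; σ²_F = ((29−7)/6)² = 13.444

Forward pass:
ES_A = 0; EF_A = 8
ES_B = 0; EF_B = 15
ES_C = max(EF_A=8, EF_B=15) = 15; EF_C = 15+4 = 19
ES_D = 19; EF_D = 19+10 = 29
ES_E = 15; EF_E = 15+5 = 20
ES_F = max(EF_A=8, EF_D=29, EF_E=20) = 29; EF_F = 29+14 = 43
Expected project duration μ = 43 days. Critical path: B → C → D → F.

Variances on critical path: σ²_B=5.444, σ²_C=0.111, σ²_D=0.111, σ²_F=13.444.
Largest is σ²_F = 13.444.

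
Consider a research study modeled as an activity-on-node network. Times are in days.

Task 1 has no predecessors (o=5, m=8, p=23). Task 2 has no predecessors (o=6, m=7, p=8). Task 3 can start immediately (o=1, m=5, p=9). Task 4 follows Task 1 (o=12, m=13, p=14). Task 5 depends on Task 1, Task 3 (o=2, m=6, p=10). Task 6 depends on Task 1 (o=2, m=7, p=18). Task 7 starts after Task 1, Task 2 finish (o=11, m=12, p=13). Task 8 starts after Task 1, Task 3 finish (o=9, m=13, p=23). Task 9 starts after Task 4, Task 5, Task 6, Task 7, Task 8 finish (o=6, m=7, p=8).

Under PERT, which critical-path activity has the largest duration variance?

Task 1

te_Task 1 = (5 + 4·8 + 23)/6 = 60/6 = 10; σ²_Task 1 = ((23−5)/6)² = 9.000
te_Task 2 = (6 + 4·7 + 8)/6 = 42/6 = 7; σ²_Task 2 = ((8−6)/6)² = 0.111
te_Task 3 = (1 + 4·5 + 9)/6 = 30/6 = 5; σ²_Task 3 = ((9−1)/6)² = 1.778
te_Task 4 = (12 + 4·13 + 14)/6 = 78/6 = 13; σ²_Task 4 = ((14−12)/6)² = 0.111
te_Task 5 = (2 + 4·6 + 10)/6 = 36/6 = 6; σ²_Task 5 = ((10−2)/6)² = 1.778
te_Task 6 = (2 + 4·7 + 18)/6 = 48/6 = 8; σ²_Task 6 = ((18−2)/6)² = 7.111
te_Task 7 = (11 + 4·12 + 13)/6 = 72/6 = 12; σ²_Task 7 = ((13−11)/6)² = 0.111
te_Task 8 = (9 + 4·13 + 23)/6 = 84/6 = 14; σ²_Task 8 = ((23−9)/6)² = 5.444
te_Task 9 = (6 + 4·7 + 8)/6 = 42/6 = 7; σ²_Task 9 = ((8−6)/6)² = 0.111

Forward pass:
ES_Task 1 = 0; EF_Task 1 = 10
ES_Task 2 = 0; EF_Task 2 = 7
ES_Task 3 = 0; EF_Task 3 = 5
ES_Task 4 = 10; EF_Task 4 = 10+13 = 23
ES_Task 5 = max(EF_Task 1=10, EF_Task 3=5) = 10; EF_Task 5 = 10+6 = 16
ES_Task 6 = 10; EF_Task 6 = 10+8 = 18
ES_Task 7 = max(EF_Task 1=10, EF_Task 2=7) = 10; EF_Task 7 = 10+12 = 22
ES_Task 8 = max(EF_Task 1=10, EF_Task 3=5) = 10; EF_Task 8 = 10+14 = 24
ES_Task 9 = max(EF_Task 4=23, EF_Task 5=16, EF_Task 6=18, EF_Task 7=22, EF_Task 8=24) = 24; EF_Task 9 = 24+7 = 31
Expected project duration μ = 31 days. Critical path: Task 1 → Task 8 → Task 9.

Variances on critical path: σ²_Task 1=9.000, σ²_Task 8=5.444, σ²_Task 9=0.111.
Largest is σ²_Task 1 = 9.000.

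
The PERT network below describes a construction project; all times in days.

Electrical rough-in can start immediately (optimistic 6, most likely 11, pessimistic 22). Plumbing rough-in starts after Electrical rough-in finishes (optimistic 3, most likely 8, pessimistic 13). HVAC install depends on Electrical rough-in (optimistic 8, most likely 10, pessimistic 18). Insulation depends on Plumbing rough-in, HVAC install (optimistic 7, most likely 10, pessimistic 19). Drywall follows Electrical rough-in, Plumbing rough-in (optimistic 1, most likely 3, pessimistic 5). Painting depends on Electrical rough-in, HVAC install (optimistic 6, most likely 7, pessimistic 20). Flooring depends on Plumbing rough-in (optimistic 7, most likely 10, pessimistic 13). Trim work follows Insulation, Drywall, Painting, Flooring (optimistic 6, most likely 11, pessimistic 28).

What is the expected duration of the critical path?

te_Electrical rough-in = (6 + 4·11 + 22)/6 = 72/6 = 12
te_Plumbing rough-in = (3 + 4·8 + 13)/6 = 48/6 = 8
te_HVAC install = (8 + 4·10 + 18)/6 = 66/6 = 11
te_Insulation = (7 + 4·10 + 19)/6 = 66/6 = 11
te_Drywall = (1 + 4·3 + 5)/6 = 18/6 = 3
te_Painting = (6 + 4·7 + 20)/6 = 54/6 = 9
te_Flooring = (7 + 4·10 + 13)/6 = 60/6 = 10
te_Trim work = (6 + 4·11 + 28)/6 = 78/6 = 13

Forward pass:
ES_Electrical rough-in = 0; EF_Electrical rough-in = 12
ES_Plumbing rough-in = 12; EF_Plumbing rough-in = 12+8 = 20
ES_HVAC install = 12; EF_HVAC install = 12+11 = 23
ES_Insulation = max(EF_Plumbing rough-in=20, EF_HVAC install=23) = 23; EF_Insulation = 23+11 = 34
ES_Drywall = max(EF_Electrical rough-in=12, EF_Plumbing rough-in=20) = 20; EF_Drywall = 20+3 = 23
ES_Painting = max(EF_Electrical rough-in=12, EF_HVAC install=23) = 23; EF_Painting = 23+9 = 32
ES_Flooring = 20; EF_Flooring = 20+10 = 30
ES_Trim work = max(EF_Insulation=34, EF_Drywall=23, EF_Painting=32, EF_Flooring=30) = 34; EF_Trim work = 34+13 = 47
Expected project duration μ = 47 days. Critical path: Electrical rough-in → HVAC install → Insulation → Trim work.

47 days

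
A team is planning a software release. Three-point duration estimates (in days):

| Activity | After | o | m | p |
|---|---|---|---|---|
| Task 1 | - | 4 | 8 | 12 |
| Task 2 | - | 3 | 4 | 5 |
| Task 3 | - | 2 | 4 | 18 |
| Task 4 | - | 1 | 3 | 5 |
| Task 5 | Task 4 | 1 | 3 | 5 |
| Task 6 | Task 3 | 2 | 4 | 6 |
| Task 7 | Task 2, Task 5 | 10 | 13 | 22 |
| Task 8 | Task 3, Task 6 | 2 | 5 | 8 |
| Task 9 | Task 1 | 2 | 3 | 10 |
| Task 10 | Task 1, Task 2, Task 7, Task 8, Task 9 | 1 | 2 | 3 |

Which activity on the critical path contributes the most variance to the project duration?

te_Task 1 = (4 + 4·8 + 12)/6 = 48/6 = 8; σ²_Task 1 = ((12−4)/6)² = 1.778
te_Task 2 = (3 + 4·4 + 5)/6 = 24/6 = 4; σ²_Task 2 = ((5−3)/6)² = 0.111
te_Task 3 = (2 + 4·4 + 18)/6 = 36/6 = 6; σ²_Task 3 = ((18−2)/6)² = 7.111
te_Task 4 = (1 + 4·3 + 5)/6 = 18/6 = 3; σ²_Task 4 = ((5−1)/6)² = 0.444
te_Task 5 = (1 + 4·3 + 5)/6 = 18/6 = 3; σ²_Task 5 = ((5−1)/6)² = 0.444
te_Task 6 = (2 + 4·4 + 6)/6 = 24/6 = 4; σ²_Task 6 = ((6−2)/6)² = 0.444
te_Task 7 = (10 + 4·13 + 22)/6 = 84/6 = 14; σ²_Task 7 = ((22−10)/6)² = 4.000
te_Task 8 = (2 + 4·5 + 8)/6 = 30/6 = 5; σ²_Task 8 = ((8−2)/6)² = 1.000
te_Task 9 = (2 + 4·3 + 10)/6 = 24/6 = 4; σ²_Task 9 = ((10−2)/6)² = 1.778
te_Task 10 = (1 + 4·2 + 3)/6 = 12/6 = 2; σ²_Task 10 = ((3−1)/6)² = 0.111

Forward pass:
ES_Task 1 = 0; EF_Task 1 = 8
ES_Task 2 = 0; EF_Task 2 = 4
ES_Task 3 = 0; EF_Task 3 = 6
ES_Task 4 = 0; EF_Task 4 = 3
ES_Task 5 = 3; EF_Task 5 = 3+3 = 6
ES_Task 6 = 6; EF_Task 6 = 6+4 = 10
ES_Task 7 = max(EF_Task 2=4, EF_Task 5=6) = 6; EF_Task 7 = 6+14 = 20
ES_Task 8 = max(EF_Task 3=6, EF_Task 6=10) = 10; EF_Task 8 = 10+5 = 15
ES_Task 9 = 8; EF_Task 9 = 8+4 = 12
ES_Task 10 = max(EF_Task 1=8, EF_Task 2=4, EF_Task 7=20, EF_Task 8=15, EF_Task 9=12) = 20; EF_Task 10 = 20+2 = 22
Expected project duration μ = 22 days. Critical path: Task 4 → Task 5 → Task 7 → Task 10.

Variances on critical path: σ²_Task 4=0.444, σ²_Task 5=0.444, σ²_Task 7=4.000, σ²_Task 10=0.111.
Largest is σ²_Task 7 = 4.000.

Task 7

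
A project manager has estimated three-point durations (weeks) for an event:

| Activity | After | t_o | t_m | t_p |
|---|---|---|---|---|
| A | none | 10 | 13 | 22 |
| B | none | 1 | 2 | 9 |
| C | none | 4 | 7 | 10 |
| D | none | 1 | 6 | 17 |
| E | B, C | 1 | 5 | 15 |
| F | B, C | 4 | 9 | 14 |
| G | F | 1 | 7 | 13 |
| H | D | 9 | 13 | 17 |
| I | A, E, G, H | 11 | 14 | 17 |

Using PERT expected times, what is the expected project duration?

37 weeks

te_A = (10 + 4·13 + 22)/6 = 84/6 = 14
te_B = (1 + 4·2 + 9)/6 = 18/6 = 3
te_C = (4 + 4·7 + 10)/6 = 42/6 = 7
te_D = (1 + 4·6 + 17)/6 = 42/6 = 7
te_E = (1 + 4·5 + 15)/6 = 36/6 = 6
te_F = (4 + 4·9 + 14)/6 = 54/6 = 9
te_G = (1 + 4·7 + 13)/6 = 42/6 = 7
te_H = (9 + 4·13 + 17)/6 = 78/6 = 13
te_I = (11 + 4·14 + 17)/6 = 84/6 = 14

Forward pass:
ES_A = 0; EF_A = 14
ES_B = 0; EF_B = 3
ES_C = 0; EF_C = 7
ES_D = 0; EF_D = 7
ES_E = max(EF_B=3, EF_C=7) = 7; EF_E = 7+6 = 13
ES_F = max(EF_B=3, EF_C=7) = 7; EF_F = 7+9 = 16
ES_G = 16; EF_G = 16+7 = 23
ES_H = 7; EF_H = 7+13 = 20
ES_I = max(EF_A=14, EF_E=13, EF_G=23, EF_H=20) = 23; EF_I = 23+14 = 37
Expected project duration μ = 37 weeks. Critical path: C → F → G → I.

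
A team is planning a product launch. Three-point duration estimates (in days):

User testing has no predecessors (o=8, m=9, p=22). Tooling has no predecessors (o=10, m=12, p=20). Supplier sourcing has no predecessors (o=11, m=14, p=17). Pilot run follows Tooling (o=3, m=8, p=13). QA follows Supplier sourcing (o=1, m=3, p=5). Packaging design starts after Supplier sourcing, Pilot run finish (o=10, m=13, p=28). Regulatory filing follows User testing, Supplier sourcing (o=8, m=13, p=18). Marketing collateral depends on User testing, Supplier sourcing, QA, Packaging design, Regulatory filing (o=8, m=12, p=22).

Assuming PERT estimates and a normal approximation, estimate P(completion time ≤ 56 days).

0.941

te_User testing = (8 + 4·9 + 22)/6 = 66/6 = 11; σ²_User testing = ((22−8)/6)² = 5.444
te_Tooling = (10 + 4·12 + 20)/6 = 78/6 = 13; σ²_Tooling = ((20−10)/6)² = 2.778
te_Supplier sourcing = (11 + 4·14 + 17)/6 = 84/6 = 14; σ²_Supplier sourcing = ((17−11)/6)² = 1.000
te_Pilot run = (3 + 4·8 + 13)/6 = 48/6 = 8; σ²_Pilot run = ((13−3)/6)² = 2.778
te_QA = (1 + 4·3 + 5)/6 = 18/6 = 3; σ²_QA = ((5−1)/6)² = 0.444
te_Packaging design = (10 + 4·13 + 28)/6 = 90/6 = 15; σ²_Packaging design = ((28−10)/6)² = 9.000
te_Regulatory filing = (8 + 4·13 + 18)/6 = 78/6 = 13; σ²_Regulatory filing = ((18−8)/6)² = 2.778
te_Marketing collateral = (8 + 4·12 + 22)/6 = 78/6 = 13; σ²_Marketing collateral = ((22−8)/6)² = 5.444

Forward pass:
ES_User testing = 0; EF_User testing = 11
ES_Tooling = 0; EF_Tooling = 13
ES_Supplier sourcing = 0; EF_Supplier sourcing = 14
ES_Pilot run = 13; EF_Pilot run = 13+8 = 21
ES_QA = 14; EF_QA = 14+3 = 17
ES_Packaging design = max(EF_Supplier sourcing=14, EF_Pilot run=21) = 21; EF_Packaging design = 21+15 = 36
ES_Regulatory filing = max(EF_User testing=11, EF_Supplier sourcing=14) = 14; EF_Regulatory filing = 14+13 = 27
ES_Marketing collateral = max(EF_User testing=11, EF_Supplier sourcing=14, EF_QA=17, EF_Packaging design=36, EF_Regulatory filing=27) = 36; EF_Marketing collateral = 36+13 = 49
Expected project duration μ = 49 days. Critical path: Tooling → Pilot run → Packaging design → Marketing collateral.

Variance along critical path = 2.778 + 2.778 + 9.000 + 5.444 = 20.000; σ = √20.000 = 4.472 days.
Z = (56 − 49) / 4.472 = 1.565
P(T ≤ 56) = Φ(1.565) ≈ 0.941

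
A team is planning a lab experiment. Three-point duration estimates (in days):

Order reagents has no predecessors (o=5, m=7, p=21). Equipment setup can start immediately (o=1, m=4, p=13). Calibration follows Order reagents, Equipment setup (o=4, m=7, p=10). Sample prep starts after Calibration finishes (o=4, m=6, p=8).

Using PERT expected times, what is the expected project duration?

22 days

te_Order reagents = (5 + 4·7 + 21)/6 = 54/6 = 9
te_Equipment setup = (1 + 4·4 + 13)/6 = 30/6 = 5
te_Calibration = (4 + 4·7 + 10)/6 = 42/6 = 7
te_Sample prep = (4 + 4·6 + 8)/6 = 36/6 = 6

Forward pass:
ES_Order reagents = 0; EF_Order reagents = 9
ES_Equipment setup = 0; EF_Equipment setup = 5
ES_Calibration = max(EF_Order reagents=9, EF_Equipment setup=5) = 9; EF_Calibration = 9+7 = 16
ES_Sample prep = 16; EF_Sample prep = 16+6 = 22
Expected project duration μ = 22 days. Critical path: Order reagents → Calibration → Sample prep.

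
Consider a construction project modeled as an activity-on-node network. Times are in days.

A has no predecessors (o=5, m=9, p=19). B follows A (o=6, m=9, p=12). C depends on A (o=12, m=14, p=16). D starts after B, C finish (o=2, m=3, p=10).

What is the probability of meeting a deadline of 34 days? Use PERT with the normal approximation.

te_A = (5 + 4·9 + 19)/6 = 60/6 = 10; σ²_A = ((19−5)/6)² = 5.444
te_B = (6 + 4·9 + 12)/6 = 54/6 = 9; σ²_B = ((12−6)/6)² = 1.000
te_C = (12 + 4·14 + 16)/6 = 84/6 = 14; σ²_C = ((16−12)/6)² = 0.444
te_D = (2 + 4·3 + 10)/6 = 24/6 = 4; σ²_D = ((10−2)/6)² = 1.778

Forward pass:
ES_A = 0; EF_A = 10
ES_B = 10; EF_B = 10+9 = 19
ES_C = 10; EF_C = 10+14 = 24
ES_D = max(EF_B=19, EF_C=24) = 24; EF_D = 24+4 = 28
Expected project duration μ = 28 days. Critical path: A → C → D.

Variance along critical path = 5.444 + 0.444 + 1.778 = 7.667; σ = √7.667 = 2.769 days.
Z = (34 − 28) / 2.769 = 2.167
P(T ≤ 34) = Φ(2.167) ≈ 0.985

0.985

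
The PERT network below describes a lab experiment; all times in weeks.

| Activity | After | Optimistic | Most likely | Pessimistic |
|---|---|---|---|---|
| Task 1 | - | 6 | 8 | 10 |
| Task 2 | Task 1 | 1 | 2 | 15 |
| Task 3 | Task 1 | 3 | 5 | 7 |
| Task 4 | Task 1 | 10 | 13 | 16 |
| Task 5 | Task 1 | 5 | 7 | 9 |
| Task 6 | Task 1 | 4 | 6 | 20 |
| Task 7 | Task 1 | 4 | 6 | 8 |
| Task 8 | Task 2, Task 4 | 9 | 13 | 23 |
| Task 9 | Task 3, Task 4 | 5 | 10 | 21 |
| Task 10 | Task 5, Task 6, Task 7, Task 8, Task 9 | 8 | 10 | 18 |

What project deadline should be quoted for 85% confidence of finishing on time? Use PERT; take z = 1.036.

49.2 weeks

te_Task 1 = (6 + 4·8 + 10)/6 = 48/6 = 8; σ²_Task 1 = ((10−6)/6)² = 0.444
te_Task 2 = (1 + 4·2 + 15)/6 = 24/6 = 4; σ²_Task 2 = ((15−1)/6)² = 5.444
te_Task 3 = (3 + 4·5 + 7)/6 = 30/6 = 5; σ²_Task 3 = ((7−3)/6)² = 0.444
te_Task 4 = (10 + 4·13 + 16)/6 = 78/6 = 13; σ²_Task 4 = ((16−10)/6)² = 1.000
te_Task 5 = (5 + 4·7 + 9)/6 = 42/6 = 7; σ²_Task 5 = ((9−5)/6)² = 0.444
te_Task 6 = (4 + 4·6 + 20)/6 = 48/6 = 8; σ²_Task 6 = ((20−4)/6)² = 7.111
te_Task 7 = (4 + 4·6 + 8)/6 = 36/6 = 6; σ²_Task 7 = ((8−4)/6)² = 0.444
te_Task 8 = (9 + 4·13 + 23)/6 = 84/6 = 14; σ²_Task 8 = ((23−9)/6)² = 5.444
te_Task 9 = (5 + 4·10 + 21)/6 = 66/6 = 11; σ²_Task 9 = ((21−5)/6)² = 7.111
te_Task 10 = (8 + 4·10 + 18)/6 = 66/6 = 11; σ²_Task 10 = ((18−8)/6)² = 2.778

Forward pass:
ES_Task 1 = 0; EF_Task 1 = 8
ES_Task 2 = 8; EF_Task 2 = 8+4 = 12
ES_Task 3 = 8; EF_Task 3 = 8+5 = 13
ES_Task 4 = 8; EF_Task 4 = 8+13 = 21
ES_Task 5 = 8; EF_Task 5 = 8+7 = 15
ES_Task 6 = 8; EF_Task 6 = 8+8 = 16
ES_Task 7 = 8; EF_Task 7 = 8+6 = 14
ES_Task 8 = max(EF_Task 2=12, EF_Task 4=21) = 21; EF_Task 8 = 21+14 = 35
ES_Task 9 = max(EF_Task 3=13, EF_Task 4=21) = 21; EF_Task 9 = 21+11 = 32
ES_Task 10 = max(EF_Task 5=15, EF_Task 6=16, EF_Task 7=14, EF_Task 8=35, EF_Task 9=32) = 35; EF_Task 10 = 35+11 = 46
Expected project duration μ = 46 weeks. Critical path: Task 1 → Task 4 → Task 8 → Task 10.

Variance along critical path = 0.444 + 1.000 + 5.444 + 2.778 = 9.667; σ = 3.109 weeks.
D = μ + z·σ = 46 + 1.036·3.109 = 49.2 weeks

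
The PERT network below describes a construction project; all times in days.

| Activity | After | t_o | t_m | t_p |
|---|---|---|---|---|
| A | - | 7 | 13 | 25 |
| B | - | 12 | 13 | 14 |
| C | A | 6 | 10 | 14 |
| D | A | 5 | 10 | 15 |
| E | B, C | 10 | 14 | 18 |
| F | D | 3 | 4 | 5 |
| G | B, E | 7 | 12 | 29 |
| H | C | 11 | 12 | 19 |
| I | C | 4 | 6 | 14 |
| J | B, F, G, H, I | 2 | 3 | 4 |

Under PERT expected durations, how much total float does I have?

te_A = (7 + 4·13 + 25)/6 = 84/6 = 14
te_B = (12 + 4·13 + 14)/6 = 78/6 = 13
te_C = (6 + 4·10 + 14)/6 = 60/6 = 10
te_D = (5 + 4·10 + 15)/6 = 60/6 = 10
te_E = (10 + 4·14 + 18)/6 = 84/6 = 14
te_F = (3 + 4·4 + 5)/6 = 24/6 = 4
te_G = (7 + 4·12 + 29)/6 = 84/6 = 14
te_H = (11 + 4·12 + 19)/6 = 78/6 = 13
te_I = (4 + 4·6 + 14)/6 = 42/6 = 7
te_J = (2 + 4·3 + 4)/6 = 18/6 = 3

Forward pass:
ES_A = 0; EF_A = 14
ES_B = 0; EF_B = 13
ES_C = 14; EF_C = 14+10 = 24
ES_D = 14; EF_D = 14+10 = 24
ES_E = max(EF_B=13, EF_C=24) = 24; EF_E = 24+14 = 38
ES_F = 24; EF_F = 24+4 = 28
ES_G = max(EF_B=13, EF_E=38) = 38; EF_G = 38+14 = 52
ES_H = 24; EF_H = 24+13 = 37
ES_I = 24; EF_I = 24+7 = 31
ES_J = max(EF_B=13, EF_F=28, EF_G=52, EF_H=37, EF_I=31) = 52; EF_J = 52+3 = 55
Expected project duration μ = 55 days. Critical path: A → C → E → G → J.

Backward pass:
LF_J = 55; LS_J = 55−3 = 52
LF_I = LS_J = 52; LS_I = 52−7 = 45
LF_H = LS_J = 52; LS_H = 52−13 = 39
LF_G = LS_J = 52; LS_G = 52−14 = 38
LF_F = LS_J = 52; LS_F = 52−4 = 48
LF_E = LS_G = 38; LS_E = 38−14 = 24
LF_D = LS_F = 48; LS_D = 48−10 = 38
LF_C = min(LS_E=24, LS_H=39, LS_I=45) = 24; LS_C = 24−10 = 14
LF_B = min(LS_E=24, LS_G=38, LS_J=52) = 24; LS_B = 24−13 = 11
LF_A = min(LS_C=14, LS_D=38) = 14; LS_A = 14−14 = 0
Slack_I = LS_I − ES_I = 45 − 24 = 21

21 days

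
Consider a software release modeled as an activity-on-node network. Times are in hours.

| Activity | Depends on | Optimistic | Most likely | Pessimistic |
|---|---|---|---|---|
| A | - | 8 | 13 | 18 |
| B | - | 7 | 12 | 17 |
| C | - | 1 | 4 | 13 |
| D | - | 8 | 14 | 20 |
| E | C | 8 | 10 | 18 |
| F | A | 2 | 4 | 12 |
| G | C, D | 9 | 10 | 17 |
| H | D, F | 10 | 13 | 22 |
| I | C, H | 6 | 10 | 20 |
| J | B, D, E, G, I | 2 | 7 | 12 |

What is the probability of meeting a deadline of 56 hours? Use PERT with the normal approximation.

0.923

te_A = (8 + 4·13 + 18)/6 = 78/6 = 13; σ²_A = ((18−8)/6)² = 2.778
te_B = (7 + 4·12 + 17)/6 = 72/6 = 12; σ²_B = ((17−7)/6)² = 2.778
te_C = (1 + 4·4 + 13)/6 = 30/6 = 5; σ²_C = ((13−1)/6)² = 4.000
te_D = (8 + 4·14 + 20)/6 = 84/6 = 14; σ²_D = ((20−8)/6)² = 4.000
te_E = (8 + 4·10 + 18)/6 = 66/6 = 11; σ²_E = ((18−8)/6)² = 2.778
te_F = (2 + 4·4 + 12)/6 = 30/6 = 5; σ²_F = ((12−2)/6)² = 2.778
te_G = (9 + 4·10 + 17)/6 = 66/6 = 11; σ²_G = ((17−9)/6)² = 1.778
te_H = (10 + 4·13 + 22)/6 = 84/6 = 14; σ²_H = ((22−10)/6)² = 4.000
te_I = (6 + 4·10 + 20)/6 = 66/6 = 11; σ²_I = ((20−6)/6)² = 5.444
te_J = (2 + 4·7 + 12)/6 = 42/6 = 7; σ²_J = ((12−2)/6)² = 2.778

Forward pass:
ES_A = 0; EF_A = 13
ES_B = 0; EF_B = 12
ES_C = 0; EF_C = 5
ES_D = 0; EF_D = 14
ES_E = 5; EF_E = 5+11 = 16
ES_F = 13; EF_F = 13+5 = 18
ES_G = max(EF_C=5, EF_D=14) = 14; EF_G = 14+11 = 25
ES_H = max(EF_D=14, EF_F=18) = 18; EF_H = 18+14 = 32
ES_I = max(EF_C=5, EF_H=32) = 32; EF_I = 32+11 = 43
ES_J = max(EF_B=12, EF_D=14, EF_E=16, EF_G=25, EF_I=43) = 43; EF_J = 43+7 = 50
Expected project duration μ = 50 hours. Critical path: A → F → H → I → J.

Variance along critical path = 2.778 + 2.778 + 4.000 + 5.444 + 2.778 = 17.778; σ = √17.778 = 4.216 hours.
Z = (56 − 50) / 4.216 = 1.423
P(T ≤ 56) = Φ(1.423) ≈ 0.923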